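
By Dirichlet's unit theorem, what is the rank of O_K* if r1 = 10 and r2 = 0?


By Dirichlet's unit theorem:
rank = r1 + r2 - 1
= 10 + 0 - 1
= 9

9


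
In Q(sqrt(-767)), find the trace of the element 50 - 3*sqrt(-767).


Tr(a + b*sqrt(d)) = (a + b*sqrt(d)) + (a - b*sqrt(d)) = 2a
= 2 * (50)
= 100

100


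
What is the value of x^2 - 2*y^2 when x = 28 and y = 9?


x^2 - d*y^2
= 28^2 - 2*9^2
= 784 - 162
= 622

622


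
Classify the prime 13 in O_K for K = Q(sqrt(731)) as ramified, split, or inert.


K = Q(sqrt(731)). Since d mod 4 = 3, disc(K) = 2924.
Check p | disc: 2924 mod 13 = 12.
p does not divide disc. Compute Legendre symbol (d/p):
3^((13-1)/2) mod 13 = 1
(d/p) = 1, so p splits: (p) = P*P' with e=1, f=1, g=2.
Therefore p is split.

split


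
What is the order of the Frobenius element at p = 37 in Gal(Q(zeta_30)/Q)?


The Frobenius at p in Gal(Q(zeta_n)/Q) = (Z/nZ)* is the class of p, so its order is ord_30(37), the smallest k >= 1 with 37^k = 1 mod 30.
n = 30 = 2 * 3 * 5, phi(30) = 8; the order divides phi(n).
Divisors of 8: 1, 2, 4, 8
Repeated squaring mod 30: 37^1 = 7, 37^2 = 19, 37^4 = 1, 37^8 = 1
Test divisors in increasing order:
  k=1: 37^1 = 7 mod 30
  k=2: 37^2 = 19 mod 30
  k=4: 37^4 = 1 mod 30  <- first divisor giving 1
Order = 4

4


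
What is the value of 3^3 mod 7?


p = 7 is prime and the exponent is (p-1)/2 = 3, so by Euler's criterion 3^3 = (3/7) = +1 or -1 mod 7.
Compute by square-and-multiply:
  3 = 2 + 1 (binary 11)
  Repeated squaring mod 7: 3^1 = 3, 3^2 = 2
  3^3 = 3^2 * 3^1 = 2 * 3 mod 7
    2 * 3 = 6 = 6 mod 7
  3^3 = 6 mod 7
Result 6 = p - 1 = -1 mod 7: 3 is a quadratic non-residue mod 7. As a residue in [0, p-1] the value is 6.
3^3 mod 7 = 6

6


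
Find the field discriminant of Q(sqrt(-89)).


For K = Q(sqrt(d)) with d squarefree: disc(K) = d if d = 1 mod 4, and disc(K) = 4d if d = 2 or 3 mod 4.
Here d = -89, and d mod 4 = 3.
d = 3 mod 4, not 1 (O_K = Z[sqrt(d)]), so disc(K) = 4d = 4 * (-89) = -356

-356


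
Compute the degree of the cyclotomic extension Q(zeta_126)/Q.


The degree equals Euler's totient phi(126).
126 = 2 * 3^2 * 7
phi(126) = 36

36


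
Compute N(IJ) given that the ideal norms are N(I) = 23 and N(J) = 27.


N(IJ) = N(I) * N(J)
= 23 * 27
= 621

621


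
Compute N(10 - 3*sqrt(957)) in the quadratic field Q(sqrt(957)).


N(a + b*sqrt(d)) = a^2 - d*b^2
= (10)^2 - (957)*(-3)^2
= 100 - 8613
= -8513

-8513


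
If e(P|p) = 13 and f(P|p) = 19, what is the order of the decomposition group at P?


|D_P| = e * f
= 13 * 19
= 247

247


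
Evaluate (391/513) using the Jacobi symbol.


Compute (391/513) via quadratic reciprocity:
  reciprocity: (391/513) -> +(513/391)
  reduce: (122/391)
  pull out 2: (2/391) = +1  (since 391 mod 8 = 7)
  reciprocity: (61/391) -> +(391/61)
  reduce: (25/61)
  reciprocity: (25/61) -> +(61/25)
  reduce: (11/25)
  reciprocity: (11/25) -> +(25/11)
  reduce: (3/11)
  reciprocity: (3/11) -> -(11/3)
  reduce: (2/3)
  pull out 2: (2/3) = -1  (since 3 mod 8 = 3)
  (1/3) = 1
Product of signs = 1

1


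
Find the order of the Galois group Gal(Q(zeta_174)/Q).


|Gal(Q(zeta_174)/Q)| = phi(174)
= 56

56


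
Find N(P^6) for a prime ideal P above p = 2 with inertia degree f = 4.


N(P^a) = p^(a*f)
= 2^(6*4)
= 2^24
= 16777216

16777216


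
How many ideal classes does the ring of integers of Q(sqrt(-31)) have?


K = Q(sqrt(-31)). d mod 4 = 1, so D = disc(K) = d = -31
h(K) equals the number of primitive reduced positive-definite forms (a, b, c) = a*x^2 + b*x*y + c*y^2 with b^2 - 4ac = D,
where reduced means |b| <= a <= c, with b >= 0 whenever |b| = a or a = c, and primitive means gcd(a, b, c) = 1.
Reduced forces 3a^2 <= |D| = 31, so 1 <= a <= 3; b must have the parity of D, and c = (b^2 - D)/(4a) must be an integer >= a.
Enumerate a = 1..3, b in [-a, a]:
  a=1: (1, 1, 8)  [1]
  a=2: (2, -1, 4), (2, 1, 4)  [2]
  a=3: none
Total reduced forms: 1 + 2 = 3
h = 3

3


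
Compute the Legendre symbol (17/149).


p = 149 is prime, so compute (17/149) with the reciprocity algorithm (Jacobi-symbol steps: pull out 2s via (2/n), flip via reciprocity, reduce):
  reciprocity: (17/149) -> +(149/17)
  reduce: (13/17)
  reciprocity: (13/17) -> +(17/13)
  reduce: (4/13)
  pull out 2: (2/13) = -1  (since 13 mod 8 = 5)
  pull out 2: (2/13) = -1  (since 13 mod 8 = 5)
  (1/13) = 1
Product of signs = 1
(17/149) = 1

1


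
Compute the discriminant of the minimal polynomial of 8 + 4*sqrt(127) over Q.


The element 8 + 4*sqrt(127) has minimal polynomial:
x^2 - 16*x - 1968
Discriminant = (-16)^2 - 4*(-1968)
= 256 + 7872
= 8128

8128


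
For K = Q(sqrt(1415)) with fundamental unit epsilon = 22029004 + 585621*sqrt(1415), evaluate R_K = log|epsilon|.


epsilon = 22029004 + 585621*sqrt(1415)
= 4.4058e+07
R = ln(4.4058e+07)
= 17.6010

17.6010


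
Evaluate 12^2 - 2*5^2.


x^2 - d*y^2
= 12^2 - 2*5^2
= 144 - 50
= 94

94


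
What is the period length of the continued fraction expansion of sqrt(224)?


Run the CF algorithm for sqrt(224).
a_0 = floor(sqrt(224)) = 14; set m_0=0, q_0=1.
Recurrence: m' = q*a - m,  q' = (d - m'^2)/q,  a' = floor((a_0 + m')/q').
  step 1: m=14, q=28, a=1
  step 2: m=14, q=1, a=28
a_2 = 2*a_0 = 28, so the period closes here.
sqrt(224) = [14; 1, 28]
Period length = 2

2


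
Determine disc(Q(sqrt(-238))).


For K = Q(sqrt(d)) with d squarefree: disc(K) = d if d = 1 mod 4, and disc(K) = 4d if d = 2 or 3 mod 4.
Here d = -238, and d mod 4 = 2.
d = 2 mod 4, not 1 (O_K = Z[sqrt(d)]), so disc(K) = 4d = 4 * (-238) = -952

-952


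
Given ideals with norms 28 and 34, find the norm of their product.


N(IJ) = N(I) * N(J)
= 28 * 34
= 952

952


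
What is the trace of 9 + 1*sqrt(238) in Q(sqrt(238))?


Tr(a + b*sqrt(d)) = (a + b*sqrt(d)) + (a - b*sqrt(d)) = 2a
= 2 * (9)
= 18

18


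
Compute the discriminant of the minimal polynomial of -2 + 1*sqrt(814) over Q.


The element -2 + 1*sqrt(814) has minimal polynomial:
x^2 + 4*x - 810
Discriminant = (4)^2 - 4*(-810)
= 16 + 3240
= 3256

3256


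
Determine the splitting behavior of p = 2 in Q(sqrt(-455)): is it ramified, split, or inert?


K = Q(sqrt(-455)). Since d mod 4 = 1, disc(K) = -455.
Check p | disc: -455 mod 2 = 1.
p=2 does not divide disc (d is 1 mod 4). 2 splits iff d = 1 mod 8.
d mod 8 = 1, so (d/2) = 1.
(d/p) = 1, so p splits: (p) = P*P' with e=1, f=1, g=2.
Therefore p is split.

split


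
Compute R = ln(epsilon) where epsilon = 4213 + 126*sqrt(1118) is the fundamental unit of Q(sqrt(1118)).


epsilon = 4213 + 126*sqrt(1118)
= 8425.9999
R = ln(8425.9999)
= 9.0391

9.0391


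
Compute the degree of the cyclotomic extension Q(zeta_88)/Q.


The degree equals Euler's totient phi(88).
88 = 2^3 * 11
phi(88) = 40

40


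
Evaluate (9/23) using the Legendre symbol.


p = 23 is prime, so compute (9/23) with the reciprocity algorithm (Jacobi-symbol steps: pull out 2s via (2/n), flip via reciprocity, reduce):
  reciprocity: (9/23) -> +(23/9)
  reduce: (5/9)
  reciprocity: (5/9) -> +(9/5)
  reduce: (4/5)
  pull out 2: (2/5) = -1  (since 5 mod 8 = 5)
  pull out 2: (2/5) = -1  (since 5 mod 8 = 5)
  (1/5) = 1
Product of signs = 1
(9/23) = 1

1


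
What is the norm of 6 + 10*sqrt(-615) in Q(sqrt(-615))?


N(a + b*sqrt(d)) = a^2 - d*b^2
= (6)^2 - (-615)*(10)^2
= 36 + 61500
= 61536

61536


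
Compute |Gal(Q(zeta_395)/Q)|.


|Gal(Q(zeta_395)/Q)| = phi(395)
= 312

312


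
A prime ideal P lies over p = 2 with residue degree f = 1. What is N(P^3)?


N(P^a) = p^(a*f)
= 2^(3*1)
= 2^3
= 8

8


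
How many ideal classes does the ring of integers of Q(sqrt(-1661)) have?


K = Q(sqrt(-1661)). d mod 4 = 3, so D = disc(K) = 4d = -6644
h(K) equals the number of primitive reduced positive-definite forms (a, b, c) = a*x^2 + b*x*y + c*y^2 with b^2 - 4ac = D,
where reduced means |b| <= a <= c, with b >= 0 whenever |b| = a or a = c, and primitive means gcd(a, b, c) = 1.
Reduced forces 3a^2 <= |D| = 6644, so 1 <= a <= 47; b must have the parity of D, and c = (b^2 - D)/(4a) must be an integer >= a.
Enumerate a = 1..47, b in [-a, a]:
  a=1: (1, 0, 1661)  [1]
  a=2: (2, 2, 831)  [1]
  a=3: (3, -2, 554), (3, 2, 554)  [2]
  a=4: none
  a=5: (5, -4, 333), (5, 4, 333)  [2]
  a=6: (6, -2, 277), (6, 2, 277)  [2]
  a=7..8: none
  a=9: (9, -4, 185), (9, 4, 185)  [2]
  a=10: (10, -6, 167), (10, 6, 167)  [2]
  a=11: (11, 0, 151)  [1]
  a=12: none
  a=13: (13, -8, 129), (13, 8, 129)  [2]
  a=14: none
  a=15: (15, -14, 114), (15, -4, 111), (15, 4, 111), (15, 14, 114)  [4]
  a=16..17: none
  a=18: (18, -14, 95), (18, 14, 95)  [2]
  a=19: (19, -14, 90), (19, 14, 90)  [2]
  a=20..21: none
  a=22: (22, 22, 81)  [1]
  a=23: (23, -16, 75), (23, 16, 75)  [2]
  a=24: none
  a=25: (25, -16, 69), (25, 16, 69)  [2]
  a=26: (26, -18, 67), (26, 18, 67)  [2]
  a=27: (27, -22, 66), (27, 22, 66)  [2]
  a=28..29: none
  a=30: (30, -26, 61), (30, -14, 57), (30, 14, 57), (30, 26, 61)  [4]
  a=31..32: none
  a=33: (33, -22, 54), (33, 22, 54)  [2]
  a=34..36: none
  a=37: (37, -4, 45), (37, 4, 45)  [2]
  a=38: (38, -14, 45), (38, 14, 45)  [2]
  a=39: (39, -34, 50), (39, -8, 43), (39, 8, 43), (39, 34, 50)  [4]
  a=40: none
  a=41: (41, -30, 46), (41, 30, 46)  [2]
  a=42..47: none
Total reduced forms: 1 + 1 + 2 + 2 + 2 + 2 + 2 + 1 + 2 + 4 + 2 + 2 + 1 + 2 + 2 + 2 + 2 + 4 + 2 + 2 + 2 + 4 + 2 = 48
h = 48

48


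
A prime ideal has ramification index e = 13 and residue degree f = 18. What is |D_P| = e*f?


|D_P| = e * f
= 13 * 18
= 234

234


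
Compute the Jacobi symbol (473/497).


Compute (473/497) via quadratic reciprocity:
  reciprocity: (473/497) -> +(497/473)
  reduce: (24/473)
  pull out 2: (2/473) = +1  (since 473 mod 8 = 1)
  pull out 2: (2/473) = +1  (since 473 mod 8 = 1)
  pull out 2: (2/473) = +1  (since 473 mod 8 = 1)
  reciprocity: (3/473) -> +(473/3)
  reduce: (2/3)
  pull out 2: (2/3) = -1  (since 3 mod 8 = 3)
  (1/3) = 1
Product of signs = -1

-1


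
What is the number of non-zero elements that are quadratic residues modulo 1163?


For prime p, the number of non-zero quadratic residues is (p-1)/2.
= (1163-1)/2
= 581

581


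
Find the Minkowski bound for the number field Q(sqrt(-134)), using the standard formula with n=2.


d = -134, d mod 4 = 2, so disc(K) = 4d = -536; |disc(K)| = 536
Imaginary quadratic field, so n = 2, s = r2 = 1, r1 = 0
M = (n!/n^n) * (4/pi)^s * sqrt(|disc(K)|) = (2!/2^2) * (4/pi)^1 * sqrt(536)
= 0.5 * 1.273240 * 23.151674
= 14.7388

14.7388


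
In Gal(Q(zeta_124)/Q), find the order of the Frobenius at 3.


The Frobenius at p in Gal(Q(zeta_n)/Q) = (Z/nZ)* is the class of p, so its order is ord_124(3), the smallest k >= 1 with 3^k = 1 mod 124.
n = 124 = 2^2 * 31, phi(124) = 60; the order divides phi(n).
Divisors of 60: 1, 2, 3, 4, 5, 6, 10, 12, 15, 20, 30, 60
Repeated squaring mod 124: 3^1 = 3, 3^2 = 9, 3^4 = 81, 3^8 = 113, 3^16 = 121, 3^32 = 9
Test divisors in increasing order:
  k=1: 3^1 = 3 mod 124
  k=2: 3^2 = 9 mod 124
  k=3: 3^3 = 9 * 3 = 27 mod 124
  k=4: 3^4 = 81 mod 124
  k=5: 3^5 = 81 * 3 = 119 mod 124
  k=6: 3^6 = 81 * 9 = 109 mod 124
  k=10: 3^10 = 113 * 9 = 25 mod 124
  k=12: 3^12 = 113 * 81 = 101 mod 124
  k=15: 3^15 = 113 * 81 * 9 * 3 = 123 mod 124
  k=20: 3^20 = 121 * 81 = 5 mod 124
  k=30: 3^30 = 121 * 113 * 81 * 9 = 1 mod 124  <- first divisor giving 1
Order = 30

30


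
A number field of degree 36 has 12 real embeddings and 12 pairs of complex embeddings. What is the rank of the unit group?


By Dirichlet's unit theorem:
rank = r1 + r2 - 1
= 12 + 12 - 1
= 23

23


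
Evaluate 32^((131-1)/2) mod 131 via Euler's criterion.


p = 131 is prime and the exponent is (p-1)/2 = 65, so by Euler's criterion 32^65 = (32/131) = +1 or -1 mod 131.
Compute by square-and-multiply:
  65 = 64 + 1 (binary 1000001)
  Repeated squaring mod 131: 32^1 = 32, 32^2 = 107, 32^4 = 52, 32^8 = 84, 32^16 = 113, 32^32 = 62, 32^64 = 45
  32^65 = 32^64 * 32^1 = 45 * 32 mod 131
    45 * 32 = 1440 = 130 mod 131
  32^65 = 130 mod 131
Result 130 = p - 1 = -1 mod 131: 32 is a quadratic non-residue mod 131. As a residue in [0, p-1] the value is 130.
32^65 mod 131 = 130

130


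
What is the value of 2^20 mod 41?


p = 41 is prime and the exponent is (p-1)/2 = 20, so by Euler's criterion 2^20 = (2/41) = +1 or -1 mod 41.
Compute by square-and-multiply:
  20 = 16 + 4 (binary 10100)
  Repeated squaring mod 41: 2^1 = 2, 2^2 = 4, 2^4 = 16, 2^8 = 10, 2^16 = 18
  2^20 = 2^16 * 2^4 = 18 * 16 mod 41
    18 * 16 = 288 = 1 mod 41
  2^20 = 1 mod 41
Result 1: 2 is a quadratic residue mod 41.
2^20 mod 41 = 1

1


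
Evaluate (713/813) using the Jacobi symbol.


Compute (713/813) via quadratic reciprocity:
  reciprocity: (713/813) -> +(813/713)
  reduce: (100/713)
  pull out 2: (2/713) = +1  (since 713 mod 8 = 1)
  pull out 2: (2/713) = +1  (since 713 mod 8 = 1)
  reciprocity: (25/713) -> +(713/25)
  reduce: (13/25)
  reciprocity: (13/25) -> +(25/13)
  reduce: (12/13)
  pull out 2: (2/13) = -1  (since 13 mod 8 = 5)
  pull out 2: (2/13) = -1  (since 13 mod 8 = 5)
  reciprocity: (3/13) -> +(13/3)
  reduce: (1/3)
  (1/3) = 1
Product of signs = 1

1


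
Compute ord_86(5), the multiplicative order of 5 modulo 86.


We want ord_86(5), the smallest k >= 1 with 5^k = 1 mod 86.
n = 86 = 2 * 43, phi(86) = 42; the order divides phi(n).
Divisors of 42: 1, 2, 3, 6, 7, 14, 21, 42
Repeated squaring mod 86: 5^1 = 5, 5^2 = 25, 5^4 = 23, 5^8 = 13, 5^16 = 83, 5^32 = 9
Test divisors in increasing order:
  k=1: 5^1 = 5 mod 86
  k=2: 5^2 = 25 mod 86
  k=3: 5^3 = 25 * 5 = 39 mod 86
  k=6: 5^6 = 23 * 25 = 59 mod 86
  k=7: 5^7 = 23 * 25 * 5 = 37 mod 86
  k=14: 5^14 = 13 * 23 * 25 = 79 mod 86
  k=21: 5^21 = 83 * 23 * 5 = 85 mod 86
  k=42: 5^42 = 9 * 13 * 25 = 1 mod 86  <- first divisor giving 1
Order = 42

42


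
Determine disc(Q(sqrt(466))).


For K = Q(sqrt(d)) with d squarefree: disc(K) = d if d = 1 mod 4, and disc(K) = 4d if d = 2 or 3 mod 4.
Here d = 466, and d mod 4 = 2.
d = 2 mod 4, not 1 (O_K = Z[sqrt(d)]), so disc(K) = 4d = 4 * (466) = 1864

1864


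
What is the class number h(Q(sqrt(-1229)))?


K = Q(sqrt(-1229)). d mod 4 = 3, so D = disc(K) = 4d = -4916
h(K) equals the number of primitive reduced positive-definite forms (a, b, c) = a*x^2 + b*x*y + c*y^2 with b^2 - 4ac = D,
where reduced means |b| <= a <= c, with b >= 0 whenever |b| = a or a = c, and primitive means gcd(a, b, c) = 1.
Reduced forces 3a^2 <= |D| = 4916, so 1 <= a <= 40; b must have the parity of D, and c = (b^2 - D)/(4a) must be an integer >= a.
Enumerate a = 1..40, b in [-a, a]:
  a=1: (1, 0, 1229)  [1]
  a=2: (2, 2, 615)  [1]
  a=3: (3, -2, 410), (3, 2, 410)  [2]
  a=4: none
  a=5: (5, -2, 246), (5, 2, 246)  [2]
  a=6: (6, -2, 205), (6, 2, 205)  [2]
  a=7..8: none
  a=9: (9, -4, 137), (9, 4, 137)  [2]
  a=10: (10, -2, 123), (10, 2, 123)  [2]
  a=11: (11, -10, 114), (11, 10, 114)  [2]
  a=12..14: none
  a=15: (15, -8, 83), (15, -2, 82), (15, 2, 82), (15, 8, 83)  [4]
  a=16..17: none
  a=18: (18, -14, 71), (18, 14, 71)  [2]
  a=19: (19, -10, 66), (19, 10, 66)  [2]
  a=20..21: none
  a=22: (22, -10, 57), (22, 10, 57)  [2]
  a=23: (23, -12, 55), (23, 12, 55)  [2]
  a=24: none
  a=25: (25, -22, 54), (25, 22, 54)  [2]
  a=26: none
  a=27: (27, -22, 50), (27, 22, 50)  [2]
  a=28..29: none
  a=30: (30, -22, 45), (30, -2, 41), (30, 2, 41), (30, 22, 45)  [4]
  a=31..32: none
  a=33: (33, -32, 45), (33, -10, 38), (33, 10, 38), (33, 32, 45)  [4]
  a=34..40: none
Total reduced forms: 1 + 1 + 2 + 2 + 2 + 2 + 2 + 2 + 4 + 2 + 2 + 2 + 2 + 2 + 2 + 4 + 4 = 38
h = 38

38


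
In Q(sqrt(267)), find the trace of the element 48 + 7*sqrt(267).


Tr(a + b*sqrt(d)) = (a + b*sqrt(d)) + (a - b*sqrt(d)) = 2a
= 2 * (48)
= 96

96


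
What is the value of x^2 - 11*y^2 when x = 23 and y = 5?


x^2 - d*y^2
= 23^2 - 11*5^2
= 529 - 275
= 254

254


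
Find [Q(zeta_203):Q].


The degree equals Euler's totient phi(203).
203 = 7 * 29
phi(203) = 168

168


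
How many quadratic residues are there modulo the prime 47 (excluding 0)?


For prime p, the number of non-zero quadratic residues is (p-1)/2.
= (47-1)/2
= 23

23


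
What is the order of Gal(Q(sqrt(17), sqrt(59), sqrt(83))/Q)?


The 3 square roots of distinct primes are multiplicatively independent over Q,
so [K:Q] = 2^3 and Gal(K/Q) is isomorphic to (Z/2Z)^3.
|Gal| = 2^3 = 8

8


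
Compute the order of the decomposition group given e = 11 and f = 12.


|D_P| = e * f
= 11 * 12
= 132

132


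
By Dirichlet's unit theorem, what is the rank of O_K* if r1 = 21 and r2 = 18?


By Dirichlet's unit theorem:
rank = r1 + r2 - 1
= 21 + 18 - 1
= 38

38


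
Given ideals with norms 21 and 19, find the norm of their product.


N(IJ) = N(I) * N(J)
= 21 * 19
= 399

399


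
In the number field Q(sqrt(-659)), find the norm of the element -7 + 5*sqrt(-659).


N(a + b*sqrt(d)) = a^2 - d*b^2
= (-7)^2 - (-659)*(5)^2
= 49 + 16475
= 16524

16524


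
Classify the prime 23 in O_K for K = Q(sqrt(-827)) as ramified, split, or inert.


K = Q(sqrt(-827)). Since d mod 4 = 1, disc(K) = -827.
Check p | disc: -827 mod 23 = 1.
p does not divide disc. Compute Legendre symbol (d/p):
1^((23-1)/2) mod 23 = 1
(d/p) = 1, so p splits: (p) = P*P' with e=1, f=1, g=2.
Therefore p is split.

split


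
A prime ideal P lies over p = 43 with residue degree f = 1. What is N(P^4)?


N(P^a) = p^(a*f)
= 43^(4*1)
= 43^4
= 3418801

3418801


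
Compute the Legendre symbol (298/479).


p = 479 is prime, so compute (298/479) with the reciprocity algorithm (Jacobi-symbol steps: pull out 2s via (2/n), flip via reciprocity, reduce):
  pull out 2: (2/479) = +1  (since 479 mod 8 = 7)
  reciprocity: (149/479) -> +(479/149)
  reduce: (32/149)
  pull out 2: (2/149) = -1  (since 149 mod 8 = 5)
  pull out 2: (2/149) = -1  (since 149 mod 8 = 5)
  pull out 2: (2/149) = -1  (since 149 mod 8 = 5)
  pull out 2: (2/149) = -1  (since 149 mod 8 = 5)
  pull out 2: (2/149) = -1  (since 149 mod 8 = 5)
  (1/149) = 1
Product of signs = -1
(298/479) = -1

-1


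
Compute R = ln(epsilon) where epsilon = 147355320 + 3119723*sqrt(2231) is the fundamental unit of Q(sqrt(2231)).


epsilon = 147355320 + 3119723*sqrt(2231)
= 2.9471e+08
R = ln(2.9471e+08)
= 19.5015

19.5015


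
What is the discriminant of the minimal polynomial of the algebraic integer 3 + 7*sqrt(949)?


The element 3 + 7*sqrt(949) has minimal polynomial:
x^2 - 6*x - 46492
Discriminant = (-6)^2 - 4*(-46492)
= 36 + 185968
= 186004

186004


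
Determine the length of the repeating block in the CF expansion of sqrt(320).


Run the CF algorithm for sqrt(320).
a_0 = floor(sqrt(320)) = 17; set m_0=0, q_0=1.
Recurrence: m' = q*a - m,  q' = (d - m'^2)/q,  a' = floor((a_0 + m')/q').
  step 1: m=17, q=31, a=1
  step 2: m=14, q=4, a=7
  step 3: m=14, q=31, a=1
  step 4: m=17, q=1, a=34
a_4 = 2*a_0 = 34, so the period closes here.
sqrt(320) = [17; 1, 7, 1, 34]
Period length = 4

4


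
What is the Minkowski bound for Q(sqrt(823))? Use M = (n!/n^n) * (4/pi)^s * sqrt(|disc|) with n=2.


d = 823, d mod 4 = 3, so disc(K) = 4d = 3292; |disc(K)| = 3292
Real quadratic field, so n = 2, s = r2 = 0, r1 = 2
M = (n!/n^n) * (4/pi)^s * sqrt(|disc(K)|) = (2!/2^2) * (4/pi)^0 * sqrt(3292)
= 0.5 * 1.000000 * 57.375953
= 28.6880

28.6880


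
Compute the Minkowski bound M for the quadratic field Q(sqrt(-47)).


d = -47, d mod 4 = 1, so disc(K) = d = -47; |disc(K)| = 47
Imaginary quadratic field, so n = 2, s = r2 = 1, r1 = 0
M = (n!/n^n) * (4/pi)^s * sqrt(|disc(K)|) = (2!/2^2) * (4/pi)^1 * sqrt(47)
= 0.5 * 1.273240 * 6.855655
= 4.3644

4.3644


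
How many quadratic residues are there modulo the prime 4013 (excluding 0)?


For prime p, the number of non-zero quadratic residues is (p-1)/2.
= (4013-1)/2
= 2006

2006


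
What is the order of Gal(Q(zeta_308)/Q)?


|Gal(Q(zeta_308)/Q)| = phi(308)
= 120

120


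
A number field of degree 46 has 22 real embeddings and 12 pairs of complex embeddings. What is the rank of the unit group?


By Dirichlet's unit theorem:
rank = r1 + r2 - 1
= 22 + 12 - 1
= 33

33


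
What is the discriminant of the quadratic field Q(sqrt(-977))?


For K = Q(sqrt(d)) with d squarefree: disc(K) = d if d = 1 mod 4, and disc(K) = 4d if d = 2 or 3 mod 4.
Here d = -977, and d mod 4 = 3.
d = 3 mod 4, not 1 (O_K = Z[sqrt(d)]), so disc(K) = 4d = 4 * (-977) = -3908

-3908


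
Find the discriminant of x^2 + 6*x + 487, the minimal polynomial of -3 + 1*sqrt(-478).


The element -3 + 1*sqrt(-478) has minimal polynomial:
x^2 + 6*x + 487
Discriminant = (6)^2 - 4*(487)
= 36 - 1948
= -1912

-1912


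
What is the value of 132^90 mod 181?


p = 181 is prime and the exponent is (p-1)/2 = 90, so by Euler's criterion 132^90 = (132/181) = +1 or -1 mod 181.
Compute by square-and-multiply:
  90 = 64 + 16 + 8 + 2 (binary 1011010)
  Repeated squaring mod 181: 132^1 = 132, 132^2 = 48, 132^4 = 132, 132^8 = 48, 132^16 = 132, 132^32 = 48, 132^64 = 132
  132^90 = 132^64 * 132^16 * 132^8 * 132^2 = 132 * 132 * 48 * 48 mod 181
    132 * 132 = 17424 = 48 mod 181
    48 * 48 = 2304 = 132 mod 181
    132 * 48 = 6336 = 1 mod 181
  132^90 = 1 mod 181
Result 1: 132 is a quadratic residue mod 181.
132^90 mod 181 = 1

1


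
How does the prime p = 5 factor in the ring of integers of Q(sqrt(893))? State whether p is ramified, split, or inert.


K = Q(sqrt(893)). Since d mod 4 = 1, disc(K) = 893.
Check p | disc: 893 mod 5 = 3.
p does not divide disc. Compute Legendre symbol (d/p):
3^((5-1)/2) mod 5 = -1
(d/p) = -1, so p is inert: (p) stays prime with e=1, f=2, g=1.
Therefore p is inert.

inert


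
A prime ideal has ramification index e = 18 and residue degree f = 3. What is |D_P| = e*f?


|D_P| = e * f
= 18 * 3
= 54

54


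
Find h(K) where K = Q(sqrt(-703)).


K = Q(sqrt(-703)). d mod 4 = 1, so D = disc(K) = d = -703
h(K) equals the number of primitive reduced positive-definite forms (a, b, c) = a*x^2 + b*x*y + c*y^2 with b^2 - 4ac = D,
where reduced means |b| <= a <= c, with b >= 0 whenever |b| = a or a = c, and primitive means gcd(a, b, c) = 1.
Reduced forces 3a^2 <= |D| = 703, so 1 <= a <= 15; b must have the parity of D, and c = (b^2 - D)/(4a) must be an integer >= a.
Enumerate a = 1..15, b in [-a, a]:
  a=1: (1, 1, 176)  [1]
  a=2: (2, -1, 88), (2, 1, 88)  [2]
  a=3: none
  a=4: (4, -1, 44), (4, 1, 44)  [2]
  a=5..6: none
  a=7: (7, -5, 26), (7, 5, 26)  [2]
  a=8: (8, -1, 22), (8, 1, 22)  [2]
  a=9..10: none
  a=11: (11, -1, 16), (11, 1, 16)  [2]
  a=12: none
  a=13: (13, -5, 14), (13, 5, 14)  [2]
  a=14: (14, 9, 14)  [1]
  a=15: none
Total reduced forms: 1 + 2 + 2 + 2 + 2 + 2 + 2 + 1 = 14
h = 14

14


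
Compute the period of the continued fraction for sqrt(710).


Run the CF algorithm for sqrt(710).
a_0 = floor(sqrt(710)) = 26; set m_0=0, q_0=1.
Recurrence: m' = q*a - m,  q' = (d - m'^2)/q,  a' = floor((a_0 + m')/q').
  step 1: m=26, q=34, a=1
  step 2: m=8, q=19, a=1
  step 3: m=11, q=31, a=1
  step 4: m=20, q=10, a=4
  step 5: m=20, q=31, a=1
  step 6: m=11, q=19, a=1
  step 7: m=8, q=34, a=1
  step 8: m=26, q=1, a=52
a_8 = 2*a_0 = 52, so the period closes here.
sqrt(710) = [26; 1, 1, 1, 4, 1, 1, 1, 52]
Period length = 8

8


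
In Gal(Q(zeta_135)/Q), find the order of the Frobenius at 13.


The Frobenius at p in Gal(Q(zeta_n)/Q) = (Z/nZ)* is the class of p, so its order is ord_135(13), the smallest k >= 1 with 13^k = 1 mod 135.
n = 135 = 3^3 * 5, phi(135) = 72; the order divides phi(n).
Divisors of 72: 1, 2, 3, 4, 6, 8, 9, 12, 18, 24, 36, 72
Repeated squaring mod 135: 13^1 = 13, 13^2 = 34, 13^4 = 76, 13^8 = 106, 13^16 = 31, 13^32 = 16, 13^64 = 121
Test divisors in increasing order:
  k=1: 13^1 = 13 mod 135
  k=2: 13^2 = 34 mod 135
  k=3: 13^3 = 34 * 13 = 37 mod 135
  k=4: 13^4 = 76 mod 135
  k=6: 13^6 = 76 * 34 = 19 mod 135
  k=8: 13^8 = 106 mod 135
  k=9: 13^9 = 106 * 13 = 28 mod 135
  k=12: 13^12 = 106 * 76 = 91 mod 135
  k=18: 13^18 = 31 * 34 = 109 mod 135
  k=24: 13^24 = 31 * 106 = 46 mod 135
  k=36: 13^36 = 16 * 76 = 1 mod 135  <- first divisor giving 1
Order = 36

36


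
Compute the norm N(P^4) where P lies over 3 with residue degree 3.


N(P^a) = p^(a*f)
= 3^(4*3)
= 3^12
= 531441

531441


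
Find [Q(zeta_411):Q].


The degree equals Euler's totient phi(411).
411 = 3 * 137
phi(411) = 272

272


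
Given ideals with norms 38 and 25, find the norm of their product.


N(IJ) = N(I) * N(J)
= 38 * 25
= 950

950


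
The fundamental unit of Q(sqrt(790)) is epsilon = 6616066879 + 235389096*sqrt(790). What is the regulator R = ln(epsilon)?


epsilon = 6616066879 + 235389096*sqrt(790)
= 1.3232e+10
R = ln(1.3232e+10)
= 23.3059

23.3059


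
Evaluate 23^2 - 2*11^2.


x^2 - d*y^2
= 23^2 - 2*11^2
= 529 - 242
= 287

287


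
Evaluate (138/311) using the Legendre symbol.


p = 311 is prime, so compute (138/311) with the reciprocity algorithm (Jacobi-symbol steps: pull out 2s via (2/n), flip via reciprocity, reduce):
  pull out 2: (2/311) = +1  (since 311 mod 8 = 7)
  reciprocity: (69/311) -> +(311/69)
  reduce: (35/69)
  reciprocity: (35/69) -> +(69/35)
  reduce: (34/35)
  pull out 2: (2/35) = -1  (since 35 mod 8 = 3)
  reciprocity: (17/35) -> +(35/17)
  reduce: (1/17)
  (1/17) = 1
Product of signs = -1
(138/311) = -1

-1


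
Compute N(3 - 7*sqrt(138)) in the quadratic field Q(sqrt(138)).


N(a + b*sqrt(d)) = a^2 - d*b^2
= (3)^2 - (138)*(-7)^2
= 9 - 6762
= -6753

-6753


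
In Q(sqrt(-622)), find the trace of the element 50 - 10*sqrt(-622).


Tr(a + b*sqrt(d)) = (a + b*sqrt(d)) + (a - b*sqrt(d)) = 2a
= 2 * (50)
= 100

100


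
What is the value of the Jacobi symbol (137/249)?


Compute (137/249) via quadratic reciprocity:
  reciprocity: (137/249) -> +(249/137)
  reduce: (112/137)
  pull out 2: (2/137) = +1  (since 137 mod 8 = 1)
  pull out 2: (2/137) = +1  (since 137 mod 8 = 1)
  pull out 2: (2/137) = +1  (since 137 mod 8 = 1)
  pull out 2: (2/137) = +1  (since 137 mod 8 = 1)
  reciprocity: (7/137) -> +(137/7)
  reduce: (4/7)
  pull out 2: (2/7) = +1  (since 7 mod 8 = 7)
  pull out 2: (2/7) = +1  (since 7 mod 8 = 7)
  (1/7) = 1
Product of signs = 1

1


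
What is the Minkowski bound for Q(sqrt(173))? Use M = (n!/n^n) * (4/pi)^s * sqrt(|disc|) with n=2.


d = 173, d mod 4 = 1, so disc(K) = d = 173; |disc(K)| = 173
Real quadratic field, so n = 2, s = r2 = 0, r1 = 2
M = (n!/n^n) * (4/pi)^s * sqrt(|disc(K)|) = (2!/2^2) * (4/pi)^0 * sqrt(173)
= 0.5 * 1.000000 * 13.152946
= 6.5765

6.5765


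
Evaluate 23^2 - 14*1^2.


x^2 - d*y^2
= 23^2 - 14*1^2
= 529 - 14
= 515

515


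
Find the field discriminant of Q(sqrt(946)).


For K = Q(sqrt(d)) with d squarefree: disc(K) = d if d = 1 mod 4, and disc(K) = 4d if d = 2 or 3 mod 4.
Here d = 946, and d mod 4 = 2.
d = 2 mod 4, not 1 (O_K = Z[sqrt(d)]), so disc(K) = 4d = 4 * (946) = 3784

3784


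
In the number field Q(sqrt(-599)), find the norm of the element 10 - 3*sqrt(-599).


N(a + b*sqrt(d)) = a^2 - d*b^2
= (10)^2 - (-599)*(-3)^2
= 100 + 5391
= 5491

5491


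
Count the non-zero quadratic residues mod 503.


For prime p, the number of non-zero quadratic residues is (p-1)/2.
= (503-1)/2
= 251

251


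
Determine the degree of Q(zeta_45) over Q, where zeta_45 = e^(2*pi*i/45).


The degree equals Euler's totient phi(45).
45 = 3^2 * 5
phi(45) = 24

24


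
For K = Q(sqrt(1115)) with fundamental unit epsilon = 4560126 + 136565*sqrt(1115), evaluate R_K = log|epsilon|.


epsilon = 4560126 + 136565*sqrt(1115)
= 9.1203e+06
R = ln(9.1203e+06)
= 16.0260

16.0260


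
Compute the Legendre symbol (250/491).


p = 491 is prime, so compute (250/491) with the reciprocity algorithm (Jacobi-symbol steps: pull out 2s via (2/n), flip via reciprocity, reduce):
  pull out 2: (2/491) = -1  (since 491 mod 8 = 3)
  reciprocity: (125/491) -> +(491/125)
  reduce: (116/125)
  pull out 2: (2/125) = -1  (since 125 mod 8 = 5)
  pull out 2: (2/125) = -1  (since 125 mod 8 = 5)
  reciprocity: (29/125) -> +(125/29)
  reduce: (9/29)
  reciprocity: (9/29) -> +(29/9)
  reduce: (2/9)
  pull out 2: (2/9) = +1  (since 9 mod 8 = 1)
  (1/9) = 1
Product of signs = -1
(250/491) = -1

-1


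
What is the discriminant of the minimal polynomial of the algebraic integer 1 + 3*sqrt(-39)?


The element 1 + 3*sqrt(-39) has minimal polynomial:
x^2 - 2*x + 352
Discriminant = (-2)^2 - 4*(352)
= 4 - 1408
= -1404

-1404


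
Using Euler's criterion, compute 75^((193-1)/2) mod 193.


p = 193 is prime and the exponent is (p-1)/2 = 96, so by Euler's criterion 75^96 = (75/193) = +1 or -1 mod 193.
Compute by square-and-multiply:
  96 = 64 + 32 (binary 1100000)
  Repeated squaring mod 193: 75^1 = 75, 75^2 = 28, 75^4 = 12, 75^8 = 144, 75^16 = 85, 75^32 = 84, 75^64 = 108
  75^96 = 75^64 * 75^32 = 108 * 84 mod 193
    108 * 84 = 9072 = 1 mod 193
  75^96 = 1 mod 193
Result 1: 75 is a quadratic residue mod 193.
75^96 mod 193 = 1

1


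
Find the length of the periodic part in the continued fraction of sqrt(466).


Run the CF algorithm for sqrt(466).
a_0 = floor(sqrt(466)) = 21; set m_0=0, q_0=1.
Recurrence: m' = q*a - m,  q' = (d - m'^2)/q,  a' = floor((a_0 + m')/q').
  step 1: m=21, q=25, a=1
  step 2: m=4, q=18, a=1
  step 3: m=14, q=15, a=2
  step 4: m=16, q=14, a=2
  step 5: m=12, q=23, a=1
  step 6: m=11, q=15, a=2
  step 7: m=19, q=7, a=5
  step 8: m=16, q=30, a=1
  step 9: m=14, q=9, a=3
  step 10: m=13, q=33, a=1
  step 11: m=20, q=2, a=20
  step 12: m=20, q=33, a=1
  step 13: m=13, q=9, a=3
  step 14: m=14, q=30, a=1
  step 15: m=16, q=7, a=5
  step 16: m=19, q=15, a=2
  step 17: m=11, q=23, a=1
  step 18: m=12, q=14, a=2
  step 19: m=16, q=15, a=2
  step 20: m=14, q=18, a=1
  step 21: m=4, q=25, a=1
  step 22: m=21, q=1, a=42
a_22 = 2*a_0 = 42, so the period closes here.
sqrt(466) = [21; 1, 1, 2, 2, 1, 2, 5, 1, 3, 1, 20, 1, 3, 1, 5, 2, 1, 2, 2, 1, 1, 42]
Period length = 22

22


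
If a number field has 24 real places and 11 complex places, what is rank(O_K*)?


By Dirichlet's unit theorem:
rank = r1 + r2 - 1
= 24 + 11 - 1
= 34

34


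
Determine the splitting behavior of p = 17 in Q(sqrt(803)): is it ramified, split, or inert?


K = Q(sqrt(803)). Since d mod 4 = 3, disc(K) = 3212.
Check p | disc: 3212 mod 17 = 16.
p does not divide disc. Compute Legendre symbol (d/p):
4^((17-1)/2) mod 17 = 1
(d/p) = 1, so p splits: (p) = P*P' with e=1, f=1, g=2.
Therefore p is split.

split


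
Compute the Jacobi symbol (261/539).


Compute (261/539) via quadratic reciprocity:
  reciprocity: (261/539) -> +(539/261)
  reduce: (17/261)
  reciprocity: (17/261) -> +(261/17)
  reduce: (6/17)
  pull out 2: (2/17) = +1  (since 17 mod 8 = 1)
  reciprocity: (3/17) -> +(17/3)
  reduce: (2/3)
  pull out 2: (2/3) = -1  (since 3 mod 8 = 3)
  (1/3) = 1
Product of signs = -1

-1


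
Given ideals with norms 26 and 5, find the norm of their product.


N(IJ) = N(I) * N(J)
= 26 * 5
= 130

130


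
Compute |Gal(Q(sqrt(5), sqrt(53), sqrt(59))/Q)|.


The 3 square roots of distinct primes are multiplicatively independent over Q,
so [K:Q] = 2^3 and Gal(K/Q) is isomorphic to (Z/2Z)^3.
|Gal| = 2^3 = 8

8


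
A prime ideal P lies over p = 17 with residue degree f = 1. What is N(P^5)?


N(P^a) = p^(a*f)
= 17^(5*1)
= 17^5
= 1419857

1419857


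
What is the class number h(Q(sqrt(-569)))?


K = Q(sqrt(-569)). d mod 4 = 3, so D = disc(K) = 4d = -2276
h(K) equals the number of primitive reduced positive-definite forms (a, b, c) = a*x^2 + b*x*y + c*y^2 with b^2 - 4ac = D,
where reduced means |b| <= a <= c, with b >= 0 whenever |b| = a or a = c, and primitive means gcd(a, b, c) = 1.
Reduced forces 3a^2 <= |D| = 2276, so 1 <= a <= 27; b must have the parity of D, and c = (b^2 - D)/(4a) must be an integer >= a.
Enumerate a = 1..27, b in [-a, a]:
  a=1: (1, 0, 569)  [1]
  a=2: (2, 2, 285)  [1]
  a=3: (3, -2, 190), (3, 2, 190)  [2]
  a=4: none
  a=5: (5, -2, 114), (5, 2, 114)  [2]
  a=6: (6, -2, 95), (6, 2, 95)  [2]
  a=7..8: none
  a=9: (9, -8, 65), (9, 8, 65)  [2]
  a=10: (10, -2, 57), (10, 2, 57)  [2]
  a=11: (11, -10, 54), (11, 10, 54)  [2]
  a=12: none
  a=13: (13, -8, 45), (13, 8, 45)  [2]
  a=14: none
  a=15: (15, -8, 39), (15, -2, 38), (15, 2, 38), (15, 8, 39)  [4]
  a=16: none
  a=17: (17, -6, 34), (17, 6, 34)  [2]
  a=18: (18, -10, 33), (18, 10, 33)  [2]
  a=19: (19, -2, 30), (19, 2, 30)  [2]
  a=20..21: none
  a=22: (22, -10, 27), (22, 10, 27)  [2]
  a=23: (23, -22, 30), (23, 22, 30)  [2]
  a=24: none
  a=25: (25, -18, 26), (25, 18, 26)  [2]
  a=26..27: none
Total reduced forms: 1 + 1 + 2 + 2 + 2 + 2 + 2 + 2 + 2 + 4 + 2 + 2 + 2 + 2 + 2 + 2 = 32
h = 32

32


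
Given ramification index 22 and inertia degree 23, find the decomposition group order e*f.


|D_P| = e * f
= 22 * 23
= 506

506


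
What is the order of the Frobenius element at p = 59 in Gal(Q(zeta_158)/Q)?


The Frobenius at p in Gal(Q(zeta_n)/Q) = (Z/nZ)* is the class of p, so its order is ord_158(59), the smallest k >= 1 with 59^k = 1 mod 158.
n = 158 = 2 * 79, phi(158) = 78; the order divides phi(n).
Divisors of 78: 1, 2, 3, 6, 13, 26, 39, 78
Repeated squaring mod 158: 59^1 = 59, 59^2 = 5, 59^4 = 25, 59^8 = 151, 59^16 = 49, 59^32 = 31, 59^64 = 13
Test divisors in increasing order:
  k=1: 59^1 = 59 mod 158
  k=2: 59^2 = 5 mod 158
  k=3: 59^3 = 5 * 59 = 137 mod 158
  k=6: 59^6 = 25 * 5 = 125 mod 158
  k=13: 59^13 = 151 * 25 * 59 = 103 mod 158
  k=26: 59^26 = 49 * 151 * 5 = 23 mod 158
  k=39: 59^39 = 31 * 25 * 5 * 59 = 157 mod 158
  k=78: 59^78 = 13 * 151 * 25 * 5 = 1 mod 158  <- first divisor giving 1
Order = 78

78


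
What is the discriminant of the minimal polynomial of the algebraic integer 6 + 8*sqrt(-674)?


The element 6 + 8*sqrt(-674) has minimal polynomial:
x^2 - 12*x + 43172
Discriminant = (-12)^2 - 4*(43172)
= 144 - 172688
= -172544

-172544


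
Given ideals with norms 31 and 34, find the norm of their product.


N(IJ) = N(I) * N(J)
= 31 * 34
= 1054

1054


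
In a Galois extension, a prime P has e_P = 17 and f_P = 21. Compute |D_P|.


|D_P| = e * f
= 17 * 21
= 357

357


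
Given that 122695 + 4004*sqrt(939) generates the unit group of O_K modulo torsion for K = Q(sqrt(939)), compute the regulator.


epsilon = 122695 + 4004*sqrt(939)
= 245390.0000
R = ln(245390.0000)
= 12.4106

12.4106


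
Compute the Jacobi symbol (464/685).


Compute (464/685) via quadratic reciprocity:
  pull out 2: (2/685) = -1  (since 685 mod 8 = 5)
  pull out 2: (2/685) = -1  (since 685 mod 8 = 5)
  pull out 2: (2/685) = -1  (since 685 mod 8 = 5)
  pull out 2: (2/685) = -1  (since 685 mod 8 = 5)
  reciprocity: (29/685) -> +(685/29)
  reduce: (18/29)
  pull out 2: (2/29) = -1  (since 29 mod 8 = 5)
  reciprocity: (9/29) -> +(29/9)
  reduce: (2/9)
  pull out 2: (2/9) = +1  (since 9 mod 8 = 1)
  (1/9) = 1
Product of signs = -1

-1


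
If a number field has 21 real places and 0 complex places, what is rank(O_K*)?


By Dirichlet's unit theorem:
rank = r1 + r2 - 1
= 21 + 0 - 1
= 20

20


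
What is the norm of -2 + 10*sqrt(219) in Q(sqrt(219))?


N(a + b*sqrt(d)) = a^2 - d*b^2
= (-2)^2 - (219)*(10)^2
= 4 - 21900
= -21896

-21896


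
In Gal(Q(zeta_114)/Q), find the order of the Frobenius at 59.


The Frobenius at p in Gal(Q(zeta_n)/Q) = (Z/nZ)* is the class of p, so its order is ord_114(59), the smallest k >= 1 with 59^k = 1 mod 114.
n = 114 = 2 * 3 * 19, phi(114) = 36; the order divides phi(n).
Divisors of 36: 1, 2, 3, 4, 6, 9, 12, 18, 36
Repeated squaring mod 114: 59^1 = 59, 59^2 = 61, 59^4 = 73, 59^8 = 85, 59^16 = 43, 59^32 = 25
Test divisors in increasing order:
  k=1: 59^1 = 59 mod 114
  k=2: 59^2 = 61 mod 114
  k=3: 59^3 = 61 * 59 = 65 mod 114
  k=4: 59^4 = 73 mod 114
  k=6: 59^6 = 73 * 61 = 7 mod 114
  k=9: 59^9 = 85 * 59 = 113 mod 114
  k=12: 59^12 = 85 * 73 = 49 mod 114
  k=18: 59^18 = 43 * 61 = 1 mod 114  <- first divisor giving 1
Order = 18

18


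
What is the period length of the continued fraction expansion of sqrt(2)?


Run the CF algorithm for sqrt(2).
a_0 = floor(sqrt(2)) = 1; set m_0=0, q_0=1.
Recurrence: m' = q*a - m,  q' = (d - m'^2)/q,  a' = floor((a_0 + m')/q').
  step 1: m=1, q=1, a=2
a_1 = 2*a_0 = 2, so the period closes here.
sqrt(2) = [1; 2]
Period length = 1

1


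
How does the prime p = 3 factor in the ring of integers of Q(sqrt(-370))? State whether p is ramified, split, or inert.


K = Q(sqrt(-370)). Since d mod 4 = 2, disc(K) = -1480.
Check p | disc: -1480 mod 3 = 2.
p does not divide disc. Compute Legendre symbol (d/p):
2^((3-1)/2) mod 3 = -1
(d/p) = -1, so p is inert: (p) stays prime with e=1, f=2, g=1.
Therefore p is inert.

inert


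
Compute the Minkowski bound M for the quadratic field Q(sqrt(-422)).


d = -422, d mod 4 = 2, so disc(K) = 4d = -1688; |disc(K)| = 1688
Imaginary quadratic field, so n = 2, s = r2 = 1, r1 = 0
M = (n!/n^n) * (4/pi)^s * sqrt(|disc(K)|) = (2!/2^2) * (4/pi)^1 * sqrt(1688)
= 0.5 * 1.273240 * 41.085277
= 26.1557

26.1557


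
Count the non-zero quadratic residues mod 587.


For prime p, the number of non-zero quadratic residues is (p-1)/2.
= (587-1)/2
= 293

293


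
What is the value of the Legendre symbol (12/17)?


p = 17 is prime, so compute (12/17) with the reciprocity algorithm (Jacobi-symbol steps: pull out 2s via (2/n), flip via reciprocity, reduce):
  pull out 2: (2/17) = +1  (since 17 mod 8 = 1)
  pull out 2: (2/17) = +1  (since 17 mod 8 = 1)
  reciprocity: (3/17) -> +(17/3)
  reduce: (2/3)
  pull out 2: (2/3) = -1  (since 3 mod 8 = 3)
  (1/3) = 1
Product of signs = -1
(12/17) = -1

-1


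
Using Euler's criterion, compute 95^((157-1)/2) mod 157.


p = 157 is prime and the exponent is (p-1)/2 = 78, so by Euler's criterion 95^78 = (95/157) = +1 or -1 mod 157.
Compute by square-and-multiply:
  78 = 64 + 8 + 4 + 2 (binary 1001110)
  Repeated squaring mod 157: 95^1 = 95, 95^2 = 76, 95^4 = 124, 95^8 = 147, 95^16 = 100, 95^32 = 109, 95^64 = 106
  95^78 = 95^64 * 95^8 * 95^4 * 95^2 = 106 * 147 * 124 * 76 mod 157
    106 * 147 = 15582 = 39 mod 157
    39 * 124 = 4836 = 126 mod 157
    126 * 76 = 9576 = 156 mod 157
  95^78 = 156 mod 157
Result 156 = p - 1 = -1 mod 157: 95 is a quadratic non-residue mod 157. As a residue in [0, p-1] the value is 156.
95^78 mod 157 = 156

156


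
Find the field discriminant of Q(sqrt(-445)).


For K = Q(sqrt(d)) with d squarefree: disc(K) = d if d = 1 mod 4, and disc(K) = 4d if d = 2 or 3 mod 4.
Here d = -445, and d mod 4 = 3.
d = 3 mod 4, not 1 (O_K = Z[sqrt(d)]), so disc(K) = 4d = 4 * (-445) = -1780

-1780


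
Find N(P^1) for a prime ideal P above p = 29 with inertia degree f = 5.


N(P^a) = p^(a*f)
= 29^(1*5)
= 29^5
= 20511149

20511149


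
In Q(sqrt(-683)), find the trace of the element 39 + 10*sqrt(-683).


Tr(a + b*sqrt(d)) = (a + b*sqrt(d)) + (a - b*sqrt(d)) = 2a
= 2 * (39)
= 78

78


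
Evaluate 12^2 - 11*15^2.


x^2 - d*y^2
= 12^2 - 11*15^2
= 144 - 2475
= -2331

-2331


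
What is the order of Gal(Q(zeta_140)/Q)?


|Gal(Q(zeta_140)/Q)| = phi(140)
= 48

48


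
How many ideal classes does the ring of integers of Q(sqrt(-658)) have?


K = Q(sqrt(-658)). d mod 4 = 2, so D = disc(K) = 4d = -2632
h(K) equals the number of primitive reduced positive-definite forms (a, b, c) = a*x^2 + b*x*y + c*y^2 with b^2 - 4ac = D,
where reduced means |b| <= a <= c, with b >= 0 whenever |b| = a or a = c, and primitive means gcd(a, b, c) = 1.
Reduced forces 3a^2 <= |D| = 2632, so 1 <= a <= 29; b must have the parity of D, and c = (b^2 - D)/(4a) must be an integer >= a.
Enumerate a = 1..29, b in [-a, a]:
  a=1: (1, 0, 658)  [1]
  a=2: (2, 0, 329)  [1]
  a=3..6: none
  a=7: (7, 0, 94)  [1]
  a=8..13: none
  a=14: (14, 0, 47)  [1]
  a=15..18: none
  a=19: (19, -16, 38), (19, 16, 38)  [2]
  a=20..22: none
  a=23: (23, -6, 29), (23, 6, 29)  [2]
  a=24..29: none
Total reduced forms: 1 + 1 + 1 + 1 + 2 + 2 = 8
h = 8

8


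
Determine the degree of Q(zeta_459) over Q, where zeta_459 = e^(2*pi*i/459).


The degree equals Euler's totient phi(459).
459 = 3^3 * 17
phi(459) = 288

288


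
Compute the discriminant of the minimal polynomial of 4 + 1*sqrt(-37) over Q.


The element 4 + 1*sqrt(-37) has minimal polynomial:
x^2 - 8*x + 53
Discriminant = (-8)^2 - 4*(53)
= 64 - 212
= -148

-148
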